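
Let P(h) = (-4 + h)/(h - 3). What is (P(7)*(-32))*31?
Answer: -744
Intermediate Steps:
P(h) = (-4 + h)/(-3 + h)
(P(7)*(-32))*31 = (((-4 + 7)/(-3 + 7))*(-32))*31 = ((3/4)*(-32))*31 = -24*31 = -744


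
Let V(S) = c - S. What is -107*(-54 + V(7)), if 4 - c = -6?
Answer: 5457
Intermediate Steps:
c = 10 (c = 4 - 1*(-6) = 4 + 6 = 10)
V(S) = 10 - S
-107*(-54 + V(7)) = -107*(-54 + (10 - 1*7)) = -107*(-54 + (10 - 7)) = -107*(-54 + 3) = -107*(-51) = 5457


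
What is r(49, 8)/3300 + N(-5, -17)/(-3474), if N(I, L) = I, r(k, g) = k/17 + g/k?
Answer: 3759673/1591613100 ≈ 0.0023622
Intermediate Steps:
r(k, g) = k/17 + g/k (r(k, g) = k*(1/17) + g/k = k/17 + g/k)
r(49, 8)/3300 + N(-5, -17)/(-3474) = ((1/17)*49 + 8/49)/3300 - 5/(-3474) = (49/17 + 8*(1/49))*(1/3300) - 5*(-1/3474) = (49/17 + 8/49)*(1/3300) + 5/3474 = (2537/833)*(1/3300) + 5/3474 = 2537/2748900 + 5/3474 = 3759673/1591613100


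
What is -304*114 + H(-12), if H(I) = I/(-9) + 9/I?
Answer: -415865/12 ≈ -34655.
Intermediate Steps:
H(I) = 9/I - I/9 (H(I) = I*(-⅑) + 9/I = -I/9 + 9/I = 9/I - I/9)
-304*114 + H(-12) = -304*114 + (9/(-12) - ⅑*(-12)) = -34656 + (9*(-1/12) + 4/3) = -34656 + (-¾ + 4/3) = -34656 + 7/12 = -415865/12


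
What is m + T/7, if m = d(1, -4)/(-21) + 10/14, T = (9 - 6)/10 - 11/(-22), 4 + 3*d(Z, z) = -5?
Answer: 34/35 ≈ 0.97143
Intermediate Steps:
d(Z, z) = -3 (d(Z, z) = -4/3 + (⅓)*(-5) = -4/3 - 5/3 = -3)
T = ⅘ (T = 3*(⅒) - 11*(-1/22) = 3/10 + ½ = ⅘ ≈ 0.80000)
m = 6/7 (m = -3/(-21) + 10/14 = -3*(-1/21) + 10*(1/14) = ⅐ + 5/7 = 6/7 ≈ 0.85714)
m + T/7 = 6/7 + (⅘)/7 = 6/7 + (⅘)*(⅐) = 6/7 + 4/35 = 34/35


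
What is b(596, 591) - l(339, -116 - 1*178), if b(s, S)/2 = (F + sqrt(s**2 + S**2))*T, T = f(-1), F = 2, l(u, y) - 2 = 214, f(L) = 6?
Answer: -192 + 12*sqrt(704497) ≈ 9880.1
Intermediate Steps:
l(u, y) = 216 (l(u, y) = 2 + 214 = 216)
T = 6
b(s, S) = 24 + 12*sqrt(S**2 + s**2) (b(s, S) = 2*((2 + sqrt(s**2 + S**2))*6) = 2*((2 + sqrt(S**2 + s**2))*6) = 2*(12 + 6*sqrt(S**2 + s**2)) = 24 + 12*sqrt(S**2 + s**2))
b(596, 591) - l(339, -116 - 1*178) = (24 + 12*sqrt(591**2 + 596**2)) - 1*216 = (24 + 12*sqrt(349281 + 355216)) - 216 = (24 + 12*sqrt(704497)) - 216 = -192 + 12*sqrt(704497)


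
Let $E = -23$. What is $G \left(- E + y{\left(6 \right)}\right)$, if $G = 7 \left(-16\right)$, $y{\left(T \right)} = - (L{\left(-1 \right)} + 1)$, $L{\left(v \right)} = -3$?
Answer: $-2800$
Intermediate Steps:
$y{\left(T \right)} = 2$ ($y{\left(T \right)} = - (-3 + 1) = \left(-1\right) \left(-2\right) = 2$)
$G = -112$
$G \left(- E + y{\left(6 \right)}\right) = - 112 \left(\left(-1\right) \left(-23\right) + 2\right) = - 112 \left(23 + 2\right) = \left(-112\right) 25 = -2800$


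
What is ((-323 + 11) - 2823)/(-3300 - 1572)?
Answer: 1045/1624 ≈ 0.64347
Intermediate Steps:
((-323 + 11) - 2823)/(-3300 - 1572) = (-312 - 2823)/(-4872) = -3135*(-1/4872) = 1045/1624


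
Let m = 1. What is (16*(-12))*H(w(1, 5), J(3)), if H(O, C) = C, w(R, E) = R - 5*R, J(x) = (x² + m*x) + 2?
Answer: -2688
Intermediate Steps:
J(x) = 2 + x + x² (J(x) = (x² + 1*x) + 2 = (x² + x) + 2 = (x + x²) + 2 = 2 + x + x²)
w(R, E) = -4*R
(16*(-12))*H(w(1, 5), J(3)) = (16*(-12))*(2 + 3 + 3²) = -192*(2 + 3 + 9) = -192*14 = -2688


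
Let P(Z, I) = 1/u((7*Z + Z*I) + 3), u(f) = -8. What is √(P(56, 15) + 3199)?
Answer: √51182/4 ≈ 56.559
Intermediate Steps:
P(Z, I) = -⅛ (P(Z, I) = 1/(-8) = -⅛)
√(P(56, 15) + 3199) = √(-⅛ + 3199) = √(25591/8) = √51182/4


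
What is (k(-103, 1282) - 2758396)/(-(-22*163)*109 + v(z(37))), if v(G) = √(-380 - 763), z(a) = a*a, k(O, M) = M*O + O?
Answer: -1129838886330/152782485019 + 8671635*I*√127/152782485019 ≈ -7.3951 + 0.00063963*I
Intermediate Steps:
k(O, M) = O + M*O
z(a) = a²
v(G) = 3*I*√127 (v(G) = √(-1143) = 3*I*√127)
(k(-103, 1282) - 2758396)/(-(-22*163)*109 + v(z(37))) = (-103*(1 + 1282) - 2758396)/(-(-22*163)*109 + 3*I*√127) = (-103*1283 - 2758396)/(-(-3586)*109 + 3*I*√127) = (-132149 - 2758396)/(-1*(-390874) + 3*I*√127) = -2890545/(390874 + 3*I*√127)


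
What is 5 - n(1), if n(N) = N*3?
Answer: 2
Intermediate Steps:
n(N) = 3*N
5 - n(1) = 5 - 3 = 2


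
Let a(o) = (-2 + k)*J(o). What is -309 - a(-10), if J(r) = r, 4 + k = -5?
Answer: -419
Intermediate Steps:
k = -9 (k = -4 - 5 = -9)
a(o) = -11*o (a(o) = (-2 - 9)*o = -11*o)
-309 - a(-10) = -309 - (-11)*(-10) = -309 - 1*110 = -309 - 110 = -419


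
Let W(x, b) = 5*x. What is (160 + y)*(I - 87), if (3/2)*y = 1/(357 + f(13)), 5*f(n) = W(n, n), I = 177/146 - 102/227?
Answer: -84599735889/6131270 ≈ -13798.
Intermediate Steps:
I = 25287/33142 (I = 177*(1/146) - 102*1/227 = 177/146 - 102/227 = 25287/33142 ≈ 0.76299)
f(n) = n (f(n) = (5*n)/5 = n)
y = 1/555 (y = 2/(3*(357 + 13)) = (⅔)/370 = (⅔)*(1/370) = 1/555 ≈ 0.0018018)
(160 + y)*(I - 87) = (160 + 1/555)*(25287/33142 - 87) = (88801/555)*(-2858067/33142) = -84599735889/6131270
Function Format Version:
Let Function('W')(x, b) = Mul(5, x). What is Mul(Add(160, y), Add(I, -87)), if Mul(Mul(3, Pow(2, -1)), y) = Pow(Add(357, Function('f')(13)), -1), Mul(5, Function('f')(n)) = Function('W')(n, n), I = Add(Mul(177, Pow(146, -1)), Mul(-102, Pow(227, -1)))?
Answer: Rational(-84599735889, 6131270) ≈ -13798.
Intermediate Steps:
I = Rational(25287, 33142) (I = Add(Mul(177, Rational(1, 146)), Mul(-102, Rational(1, 227))) = Add(Rational(177, 146), Rational(-102, 227)) = Rational(25287, 33142) ≈ 0.76299)
Function('f')(n) = n (Function('f')(n) = Mul(Rational(1, 5), Mul(5, n)) = n)
y = Rational(1, 555) (y = Mul(Rational(2, 3), Pow(Add(357, 13), -1)) = Mul(Rational(2, 3), Pow(370, -1)) = Mul(Rational(2, 3), Rational(1, 370)) = Rational(1, 555) ≈ 0.0018018)
Mul(Add(160, y), Add(I, -87)) = Mul(Add(160, Rational(1, 555)), Add(Rational(25287, 33142), -87)) = Mul(Rational(88801, 555), Rational(-2858067, 33142)) = Rational(-84599735889, 6131270)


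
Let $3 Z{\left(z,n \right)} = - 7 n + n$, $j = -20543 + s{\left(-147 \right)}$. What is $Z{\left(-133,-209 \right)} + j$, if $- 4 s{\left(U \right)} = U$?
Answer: $- \frac{80353}{4} \approx -20088.0$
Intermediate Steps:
$s{\left(U \right)} = - \frac{U}{4}$
$j = - \frac{82025}{4}$ ($j = -20543 - - \frac{147}{4} = -20543 + \frac{147}{4} = - \frac{82025}{4} \approx -20506.0$)
$Z{\left(z,n \right)} = - 2 n$ ($Z{\left(z,n \right)} = \frac{- 7 n + n}{3} = \frac{\left(-6\right) n}{3} = - 2 n$)
$Z{\left(-133,-209 \right)} + j = \left(-2\right) \left(-209\right) - \frac{82025}{4} = 418 - \frac{82025}{4} = - \frac{80353}{4}$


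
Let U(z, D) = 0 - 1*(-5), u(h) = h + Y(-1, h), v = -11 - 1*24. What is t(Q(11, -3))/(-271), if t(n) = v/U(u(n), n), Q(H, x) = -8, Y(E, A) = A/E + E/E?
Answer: 7/271 ≈ 0.025830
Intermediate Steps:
Y(E, A) = 1 + A/E (Y(E, A) = A/E + 1 = 1 + A/E)
v = -35 (v = -11 - 24 = -35)
u(h) = 1 (u(h) = h + (h - 1)/(-1) = h - (-1 + h) = h + (1 - h) = 1)
U(z, D) = 5 (U(z, D) = 0 + 5 = 5)
t(n) = -7 (t(n) = -35/5 = -35*1/5 = -7)
t(Q(11, -3))/(-271) = -7/(-271) = -7*(-1/271) = 7/271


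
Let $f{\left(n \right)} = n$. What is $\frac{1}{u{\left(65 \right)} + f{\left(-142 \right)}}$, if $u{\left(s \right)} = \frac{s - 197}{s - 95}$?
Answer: $- \frac{5}{688} \approx -0.0072674$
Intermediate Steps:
$u{\left(s \right)} = \frac{-197 + s}{-95 + s}$
$\frac{1}{u{\left(65 \right)} + f{\left(-142 \right)}} = \frac{1}{\frac{-197 + 65}{-95 + 65} - 142} = \frac{1}{\frac{1}{-30} \left(-132\right) - 142} = \frac{1}{\left(- \frac{1}{30}\right) \left(-132\right) - 142} = \frac{1}{\frac{22}{5} - 142} = \frac{1}{- \frac{688}{5}} = - \frac{5}{688}$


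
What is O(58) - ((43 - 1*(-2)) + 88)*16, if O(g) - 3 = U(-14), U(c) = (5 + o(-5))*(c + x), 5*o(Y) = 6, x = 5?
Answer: -10904/5 ≈ -2180.8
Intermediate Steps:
o(Y) = 6/5 (o(Y) = (⅕)*6 = 6/5)
U(c) = 31 + 31*c/5 (U(c) = (5 + 6/5)*(c + 5) = 31*(5 + c)/5 = 31 + 31*c/5)
O(g) = -264/5 (O(g) = 3 + (31 + (31/5)*(-14)) = 3 + (31 - 434/5) = 3 - 279/5 = -264/5)
O(58) - ((43 - 1*(-2)) + 88)*16 = -264/5 - ((43 - 1*(-2)) + 88)*16 = -264/5 - ((43 + 2) + 88)*16 = -264/5 - (45 + 88)*16 = -264/5 - 133*16 = -264/5 - 1*2128 = -264/5 - 2128 = -10904/5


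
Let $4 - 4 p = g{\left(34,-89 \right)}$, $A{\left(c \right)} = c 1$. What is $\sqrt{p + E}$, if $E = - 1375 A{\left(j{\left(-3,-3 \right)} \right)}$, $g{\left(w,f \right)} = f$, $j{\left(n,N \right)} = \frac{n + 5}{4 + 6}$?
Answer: $\frac{i \sqrt{1007}}{2} \approx 15.867 i$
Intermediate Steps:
$j{\left(n,N \right)} = \frac{1}{2} + \frac{n}{10}$ ($j{\left(n,N \right)} = \frac{5 + n}{10} = \left(5 + n\right) \frac{1}{10} = \frac{1}{2} + \frac{n}{10}$)
$A{\left(c \right)} = c$
$p = \frac{93}{4}$ ($p = 1 - - \frac{89}{4} = 1 + \frac{89}{4} = \frac{93}{4} \approx 23.25$)
$E = -275$ ($E = - 1375 \left(\frac{1}{2} + \frac{1}{10} \left(-3\right)\right) = - 1375 \left(\frac{1}{2} - \frac{3}{10}\right) = \left(-1375\right) \frac{1}{5} = -275$)
$\sqrt{p + E} = \sqrt{\frac{93}{4} - 275} = \sqrt{- \frac{1007}{4}} = \frac{i \sqrt{1007}}{2}$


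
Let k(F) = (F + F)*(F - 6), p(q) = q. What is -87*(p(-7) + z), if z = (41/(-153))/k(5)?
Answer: 309401/510 ≈ 606.67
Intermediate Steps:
k(F) = 2*F*(-6 + F) (k(F) = (2*F)*(-6 + F) = 2*F*(-6 + F))
z = 41/1530 (z = (41/(-153))/((2*5*(-6 + 5))) = (41*(-1/153))/((2*5*(-1))) = -41/153/(-10) = -41/153*(-⅒) = 41/1530 ≈ 0.026797)
-87*(p(-7) + z) = -87*(-7 + 41/1530) = -87*(-10669/1530) = 309401/510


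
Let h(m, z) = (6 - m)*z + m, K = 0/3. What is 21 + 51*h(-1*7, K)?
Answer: -336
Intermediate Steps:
K = 0 (K = 0*(⅓) = 0)
h(m, z) = m + z*(6 - m) (h(m, z) = z*(6 - m) + m = m + z*(6 - m))
21 + 51*h(-1*7, K) = 21 + 51*(-1*7 + 6*0 - 1*(-1*7)*0) = 21 + 51*(-7 + 0 - 1*(-7)*0) = 21 + 51*(-7 + 0 + 0) = 21 + 51*(-7) = 21 - 357 = -336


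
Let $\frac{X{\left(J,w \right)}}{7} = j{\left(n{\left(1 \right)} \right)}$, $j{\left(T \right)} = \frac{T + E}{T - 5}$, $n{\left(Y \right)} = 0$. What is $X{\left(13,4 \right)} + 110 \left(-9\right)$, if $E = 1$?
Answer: $- \frac{4957}{5} \approx -991.4$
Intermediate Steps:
$j{\left(T \right)} = \frac{1 + T}{-5 + T}$ ($j{\left(T \right)} = \frac{T + 1}{T - 5} = \frac{1 + T}{-5 + T}$)
$X{\left(J,w \right)} = - \frac{7}{5}$ ($X{\left(J,w \right)} = 7 \frac{1 + 0}{-5 + 0} = 7 \frac{1}{-5} \cdot 1 = 7 \left(\left(- \frac{1}{5}\right) 1\right) = 7 \left(- \frac{1}{5}\right) = - \frac{7}{5}$)
$X{\left(13,4 \right)} + 110 \left(-9\right) = - \frac{7}{5} + 110 \left(-9\right) = - \frac{7}{5} - 990 = - \frac{4957}{5}$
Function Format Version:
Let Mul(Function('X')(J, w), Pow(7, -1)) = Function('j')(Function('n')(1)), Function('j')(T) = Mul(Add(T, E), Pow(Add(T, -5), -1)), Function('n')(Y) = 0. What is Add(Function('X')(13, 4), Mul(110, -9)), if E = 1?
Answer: Rational(-4957, 5) ≈ -991.40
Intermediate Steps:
Function('j')(T) = Mul(Pow(Add(-5, T), -1), Add(1, T)) (Function('j')(T) = Mul(Add(T, 1), Pow(Add(T, -5), -1)) = Mul(Add(1, T), Pow(Add(-5, T), -1)) = Mul(Pow(Add(-5, T), -1), Add(1, T)))
Function('X')(J, w) = Rational(-7, 5) (Function('X')(J, w) = Mul(7, Mul(Pow(Add(-5, 0), -1), Add(1, 0))) = Mul(7, Mul(Pow(-5, -1), 1)) = Mul(7, Mul(Rational(-1, 5), 1)) = Mul(7, Rational(-1, 5)) = Rational(-7, 5))
Add(Function('X')(13, 4), Mul(110, -9)) = Add(Rational(-7, 5), Mul(110, -9)) = Add(Rational(-7, 5), -990) = Rational(-4957, 5)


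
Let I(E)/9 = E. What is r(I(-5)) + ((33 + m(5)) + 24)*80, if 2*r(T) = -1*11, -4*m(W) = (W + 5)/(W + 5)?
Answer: 9069/2 ≈ 4534.5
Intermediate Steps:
I(E) = 9*E
m(W) = -¼ (m(W) = -(W + 5)/(4*(W + 5)) = -(5 + W)/(4*(5 + W)) = -¼*1 = -¼)
r(T) = -11/2 (r(T) = (-1*11)/2 = (½)*(-11) = -11/2)
r(I(-5)) + ((33 + m(5)) + 24)*80 = -11/2 + ((33 - ¼) + 24)*80 = -11/2 + (131/4 + 24)*80 = -11/2 + (227/4)*80 = -11/2 + 4540 = 9069/2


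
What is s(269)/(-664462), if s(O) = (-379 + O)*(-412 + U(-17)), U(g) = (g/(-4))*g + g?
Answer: -110275/1328924 ≈ -0.082981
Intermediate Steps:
U(g) = g - g²/4 (U(g) = (g*(-¼))*g + g = (-g/4)*g + g = -g²/4 + g = g - g²/4)
s(O) = 759895/4 - 2005*O/4 (s(O) = (-379 + O)*(-412 + (¼)*(-17)*(4 - 1*(-17))) = (-379 + O)*(-412 + (¼)*(-17)*(4 + 17)) = (-379 + O)*(-412 + (¼)*(-17)*21) = (-379 + O)*(-412 - 357/4) = (-379 + O)*(-2005/4) = 759895/4 - 2005*O/4)
s(269)/(-664462) = (759895/4 - 2005/4*269)/(-664462) = (759895/4 - 539345/4)*(-1/664462) = (110275/2)*(-1/664462) = -110275/1328924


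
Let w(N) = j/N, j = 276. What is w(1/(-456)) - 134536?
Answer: -260392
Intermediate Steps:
w(N) = 276/N
w(1/(-456)) - 134536 = 276/(1/(-456)) - 134536 = 276/(-1/456) - 134536 = 276*(-456) - 134536 = -125856 - 134536 = -260392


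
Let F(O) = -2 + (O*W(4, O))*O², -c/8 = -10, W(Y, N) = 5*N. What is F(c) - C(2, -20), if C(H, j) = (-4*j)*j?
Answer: 204801598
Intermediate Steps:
c = 80 (c = -8*(-10) = 80)
F(O) = -2 + 5*O⁴ (F(O) = -2 + (O*(5*O))*O² = -2 + (5*O²)*O² = -2 + 5*O⁴)
C(H, j) = -4*j²
F(c) - C(2, -20) = (-2 + 5*80⁴) - (-4)*(-20)² = (-2 + 5*40960000) - (-4)*400 = (-2 + 204800000) - 1*(-1600) = 204799998 + 1600 = 204801598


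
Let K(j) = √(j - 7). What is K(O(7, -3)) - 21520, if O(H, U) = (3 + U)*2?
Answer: -21520 + I*√7 ≈ -21520.0 + 2.6458*I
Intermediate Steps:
O(H, U) = 6 + 2*U
K(j) = √(-7 + j)
K(O(7, -3)) - 21520 = √(-7 + (6 + 2*(-3))) - 21520 = √(-7 + (6 - 6)) - 21520 = √(-7 + 0) - 21520 = √(-7) - 21520 = I*√7 - 21520 = -21520 + I*√7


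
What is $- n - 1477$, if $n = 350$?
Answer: $-1827$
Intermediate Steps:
$- n - 1477 = \left(-1\right) 350 - 1477 = -350 - 1477 = -1827$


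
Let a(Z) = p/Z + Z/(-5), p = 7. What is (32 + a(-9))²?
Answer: 2208196/2025 ≈ 1090.5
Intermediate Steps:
a(Z) = 7/Z - Z/5 (a(Z) = 7/Z + Z/(-5) = 7/Z + Z*(-⅕) = 7/Z - Z/5)
(32 + a(-9))² = (32 + (7/(-9) - ⅕*(-9)))² = (32 + (7*(-⅑) + 9/5))² = (32 + (-7/9 + 9/5))² = (32 + 46/45)² = (1486/45)² = 2208196/2025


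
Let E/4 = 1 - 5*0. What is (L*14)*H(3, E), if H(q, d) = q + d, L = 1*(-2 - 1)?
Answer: -294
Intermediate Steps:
L = -3 (L = 1*(-3) = -3)
E = 4 (E = 4*(1 - 5*0) = 4*(1 + 0) = 4*1 = 4)
H(q, d) = d + q
(L*14)*H(3, E) = (-3*14)*(4 + 3) = -42*7 = -294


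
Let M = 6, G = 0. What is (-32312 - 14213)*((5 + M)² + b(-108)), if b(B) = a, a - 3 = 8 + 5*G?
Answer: -6141300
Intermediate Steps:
a = 11 (a = 3 + (8 + 5*0) = 3 + (8 + 0) = 3 + 8 = 11)
b(B) = 11
(-32312 - 14213)*((5 + M)² + b(-108)) = (-32312 - 14213)*((5 + 6)² + 11) = -46525*(11² + 11) = -46525*(121 + 11) = -46525*132 = -6141300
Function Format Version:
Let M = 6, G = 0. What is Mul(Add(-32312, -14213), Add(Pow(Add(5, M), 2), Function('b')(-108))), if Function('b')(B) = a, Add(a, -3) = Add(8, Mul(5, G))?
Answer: -6141300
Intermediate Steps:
a = 11 (a = Add(3, Add(8, Mul(5, 0))) = Add(3, Add(8, 0)) = Add(3, 8) = 11)
Function('b')(B) = 11
Mul(Add(-32312, -14213), Add(Pow(Add(5, M), 2), Function('b')(-108))) = Mul(Add(-32312, -14213), Add(Pow(Add(5, 6), 2), 11)) = Mul(-46525, Add(Pow(11, 2), 11)) = Mul(-46525, Add(121, 11)) = Mul(-46525, 132) = -6141300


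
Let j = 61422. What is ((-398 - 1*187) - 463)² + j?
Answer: 1159726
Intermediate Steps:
((-398 - 1*187) - 463)² + j = ((-398 - 1*187) - 463)² + 61422 = ((-398 - 187) - 463)² + 61422 = (-585 - 463)² + 61422 = (-1048)² + 61422 = 1098304 + 61422 = 1159726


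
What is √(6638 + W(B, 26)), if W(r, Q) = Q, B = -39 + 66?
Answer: 14*√34 ≈ 81.633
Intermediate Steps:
B = 27
√(6638 + W(B, 26)) = √(6638 + 26) = √6664 = 14*√34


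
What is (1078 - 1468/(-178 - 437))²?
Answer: 441477855844/378225 ≈ 1.1672e+6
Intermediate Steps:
(1078 - 1468/(-178 - 437))² = (1078 - 1468/(-615))² = (1078 - 1468*(-1/615))² = (1078 + 1468/615)² = (664438/615)² = 441477855844/378225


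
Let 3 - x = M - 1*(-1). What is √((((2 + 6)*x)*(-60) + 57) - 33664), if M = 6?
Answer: I*√31687 ≈ 178.01*I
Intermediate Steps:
x = -4 (x = 3 - (6 - 1*(-1)) = 3 - (6 + 1) = 3 - 1*7 = 3 - 7 = -4)
√((((2 + 6)*x)*(-60) + 57) - 33664) = √((((2 + 6)*(-4))*(-60) + 57) - 33664) = √(((8*(-4))*(-60) + 57) - 33664) = √((-32*(-60) + 57) - 33664) = √((1920 + 57) - 33664) = √(1977 - 33664) = √(-31687) = I*√31687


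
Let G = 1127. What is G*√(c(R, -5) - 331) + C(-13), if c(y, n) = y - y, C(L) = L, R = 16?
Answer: -13 + 1127*I*√331 ≈ -13.0 + 20504.0*I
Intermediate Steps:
c(y, n) = 0
G*√(c(R, -5) - 331) + C(-13) = 1127*√(0 - 331) - 13 = 1127*√(-331) - 13 = 1127*(I*√331) - 13 = 1127*I*√331 - 13 = -13 + 1127*I*√331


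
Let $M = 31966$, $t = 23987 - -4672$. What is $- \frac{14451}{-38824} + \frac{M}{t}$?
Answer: $\frac{1655199193}{1112657016} \approx 1.4876$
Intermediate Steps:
$t = 28659$ ($t = 23987 + 4672 = 28659$)
$- \frac{14451}{-38824} + \frac{M}{t} = - \frac{14451}{-38824} + \frac{31966}{28659} = \left(-14451\right) \left(- \frac{1}{38824}\right) + 31966 \cdot \frac{1}{28659} = \frac{14451}{38824} + \frac{31966}{28659} = \frac{1655199193}{1112657016}$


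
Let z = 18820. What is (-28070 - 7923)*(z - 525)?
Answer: -658491935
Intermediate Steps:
(-28070 - 7923)*(z - 525) = (-28070 - 7923)*(18820 - 525) = -35993*18295 = -658491935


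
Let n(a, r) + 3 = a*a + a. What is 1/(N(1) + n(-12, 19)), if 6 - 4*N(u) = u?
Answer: 4/521 ≈ 0.0076775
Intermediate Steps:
N(u) = 3/2 - u/4
n(a, r) = -3 + a + a**2 (n(a, r) = -3 + (a*a + a) = -3 + (a**2 + a) = -3 + (a + a**2) = -3 + a + a**2)
1/(N(1) + n(-12, 19)) = 1/((3/2 - 1/4*1) + (-3 - 12 + (-12)**2)) = 1/((3/2 - 1/4) + (-3 - 12 + 144)) = 1/(5/4 + 129) = 1/(521/4) = 4/521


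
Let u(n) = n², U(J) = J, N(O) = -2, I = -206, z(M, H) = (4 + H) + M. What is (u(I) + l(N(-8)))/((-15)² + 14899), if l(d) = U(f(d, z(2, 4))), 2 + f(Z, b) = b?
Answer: 10611/3781 ≈ 2.8064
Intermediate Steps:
z(M, H) = 4 + H + M
f(Z, b) = -2 + b
l(d) = 8 (l(d) = -2 + (4 + 4 + 2) = -2 + 10 = 8)
(u(I) + l(N(-8)))/((-15)² + 14899) = ((-206)² + 8)/((-15)² + 14899) = (42436 + 8)/(225 + 14899) = 42444/15124 = 42444*(1/15124) = 10611/3781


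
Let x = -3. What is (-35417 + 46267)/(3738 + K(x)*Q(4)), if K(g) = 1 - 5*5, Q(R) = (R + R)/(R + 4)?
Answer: 5425/1857 ≈ 2.9214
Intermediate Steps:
Q(R) = 2*R/(4 + R) (Q(R) = (2*R)/(4 + R) = 2*R/(4 + R))
K(g) = -24 (K(g) = 1 - 25 = -24)
(-35417 + 46267)/(3738 + K(x)*Q(4)) = (-35417 + 46267)/(3738 - 48*4/(4 + 4)) = 10850/(3738 - 48*4/8) = 10850/(3738 - 24*1) = 10850/(3738 - 24) = 10850/3714 = 10850*(1/3714) = 5425/1857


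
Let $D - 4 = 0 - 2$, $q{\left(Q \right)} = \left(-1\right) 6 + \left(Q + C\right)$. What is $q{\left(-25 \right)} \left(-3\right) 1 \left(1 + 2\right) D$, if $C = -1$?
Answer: $576$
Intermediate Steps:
$q{\left(Q \right)} = -7 + Q$ ($q{\left(Q \right)} = \left(-1\right) 6 + \left(Q - 1\right) = -6 + \left(-1 + Q\right) = -7 + Q$)
$D = 2$ ($D = 4 + \left(0 - 2\right) = 4 - 2 = 2$)
$q{\left(-25 \right)} \left(-3\right) 1 \left(1 + 2\right) D = \left(-7 - 25\right) \left(-3\right) 1 \left(1 + 2\right) 2 = - 32 \left(- 3 \cdot 3 \cdot 2\right) = - 32 \left(\left(-3\right) 6\right) = \left(-32\right) \left(-18\right) = 576$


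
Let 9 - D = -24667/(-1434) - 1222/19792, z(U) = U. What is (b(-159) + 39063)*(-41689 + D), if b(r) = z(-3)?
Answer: -963021761064195/591286 ≈ -1.6287e+9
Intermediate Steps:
b(r) = -3
D = -57755341/7095432 (D = 9 - (-24667/(-1434) - 1222/19792) = 9 - (-24667*(-1/1434) - 1222*1/19792) = 9 - (24667/1434 - 611/9896) = 9 - 1*121614229/7095432 = 9 - 121614229/7095432 = -57755341/7095432 ≈ -8.1398)
(b(-159) + 39063)*(-41689 + D) = (-3 + 39063)*(-41689 - 57755341/7095432) = 39060*(-295859219989/7095432) = -963021761064195/591286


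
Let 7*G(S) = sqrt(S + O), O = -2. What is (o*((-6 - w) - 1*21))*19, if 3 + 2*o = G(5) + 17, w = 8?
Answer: -4655 - 95*sqrt(3)/2 ≈ -4737.3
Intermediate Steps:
G(S) = sqrt(-2 + S)/7 (G(S) = sqrt(S - 2)/7 = sqrt(-2 + S)/7)
o = 7 + sqrt(3)/14 (o = -3/2 + (sqrt(-2 + 5)/7 + 17)/2 = -3/2 + (sqrt(3)/7 + 17)/2 = -3/2 + (17 + sqrt(3)/7)/2 = -3/2 + (17/2 + sqrt(3)/14) = 7 + sqrt(3)/14 ≈ 7.1237)
(o*((-6 - w) - 1*21))*19 = ((7 + sqrt(3)/14)*((-6 - 1*8) - 1*21))*19 = ((7 + sqrt(3)/14)*((-6 - 8) - 21))*19 = ((7 + sqrt(3)/14)*(-14 - 21))*19 = ((7 + sqrt(3)/14)*(-35))*19 = (-245 - 5*sqrt(3)/2)*19 = -4655 - 95*sqrt(3)/2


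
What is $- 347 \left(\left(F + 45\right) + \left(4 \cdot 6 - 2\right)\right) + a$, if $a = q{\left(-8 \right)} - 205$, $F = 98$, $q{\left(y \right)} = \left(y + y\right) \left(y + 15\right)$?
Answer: $-57572$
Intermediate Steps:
$q{\left(y \right)} = 2 y \left(15 + y\right)$
$a = -317$ ($a = 2 \left(-8\right) \left(15 - 8\right) - 205 = 2 \left(-8\right) 7 - 205 = -112 - 205 = -317$)
$- 347 \left(\left(F + 45\right) + \left(4 \cdot 6 - 2\right)\right) + a = - 347 \left(\left(98 + 45\right) + \left(4 \cdot 6 - 2\right)\right) - 317 = - 347 \left(143 + \left(24 - 2\right)\right) - 317 = - 347 \left(143 + 22\right) - 317 = \left(-347\right) 165 - 317 = -57255 - 317 = -57572$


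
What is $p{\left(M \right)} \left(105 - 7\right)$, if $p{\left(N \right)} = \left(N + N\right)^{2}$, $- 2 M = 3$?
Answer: $882$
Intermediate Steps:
$M = - \frac{3}{2}$ ($M = \left(- \frac{1}{2}\right) 3 = - \frac{3}{2} \approx -1.5$)
$p{\left(N \right)} = 4 N^{2}$ ($p{\left(N \right)} = \left(2 N\right)^{2} = 4 N^{2}$)
$p{\left(M \right)} \left(105 - 7\right) = 4 \left(- \frac{3}{2}\right)^{2} \left(105 - 7\right) = 4 \cdot \frac{9}{4} \cdot 98 = 9 \cdot 98 = 882$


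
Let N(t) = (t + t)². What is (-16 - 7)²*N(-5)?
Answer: 52900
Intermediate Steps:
N(t) = 4*t² (N(t) = (2*t)² = 4*t²)
(-16 - 7)²*N(-5) = (-16 - 7)²*(4*(-5)²) = (-23)²*(4*25) = 529*100 = 52900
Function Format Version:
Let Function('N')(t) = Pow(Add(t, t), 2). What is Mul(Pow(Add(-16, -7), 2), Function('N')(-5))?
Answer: 52900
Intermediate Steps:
Function('N')(t) = Mul(4, Pow(t, 2)) (Function('N')(t) = Pow(Mul(2, t), 2) = Mul(4, Pow(t, 2)))
Mul(Pow(Add(-16, -7), 2), Function('N')(-5)) = Mul(Pow(Add(-16, -7), 2), Mul(4, Pow(-5, 2))) = Mul(Pow(-23, 2), Mul(4, 25)) = Mul(529, 100) = 52900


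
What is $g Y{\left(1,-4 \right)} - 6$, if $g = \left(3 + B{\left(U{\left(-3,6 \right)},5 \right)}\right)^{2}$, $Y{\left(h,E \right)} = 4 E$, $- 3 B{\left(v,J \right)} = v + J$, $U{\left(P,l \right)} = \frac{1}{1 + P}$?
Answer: $-42$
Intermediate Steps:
$B{\left(v,J \right)} = - \frac{J}{3} - \frac{v}{3}$ ($B{\left(v,J \right)} = - \frac{v + J}{3} = - \frac{J + v}{3} = - \frac{J}{3} - \frac{v}{3}$)
$g = \frac{9}{4}$ ($g = \left(3 - \left(\frac{5}{3} + \frac{1}{3 \left(1 - 3\right)}\right)\right)^{2} = \left(3 - \left(\frac{5}{3} + \frac{1}{3 \left(-2\right)}\right)\right)^{2} = \left(3 - \frac{3}{2}\right)^{2} = \left(\frac{3}{2}\right)^{2} = \frac{9}{4} \approx 2.25$)
$g Y{\left(1,-4 \right)} - 6 = \frac{9 \cdot 4 \left(-4\right)}{4} - 6 = \frac{9}{4} \left(-16\right) - 6 = -36 - 6 = -42$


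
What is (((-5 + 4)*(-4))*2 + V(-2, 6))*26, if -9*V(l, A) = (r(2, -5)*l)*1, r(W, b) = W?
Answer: 1976/9 ≈ 219.56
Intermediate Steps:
V(l, A) = -2*l/9
(((-5 + 4)*(-4))*2 + V(-2, 6))*26 = (((-5 + 4)*(-4))*2 - 2/9*(-2))*26 = (-1*(-4)*2 + 4/9)*26 = (4*2 + 4/9)*26 = (8 + 4/9)*26 = (76/9)*26 = 1976/9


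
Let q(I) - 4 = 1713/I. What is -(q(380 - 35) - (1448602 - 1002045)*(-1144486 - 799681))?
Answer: -99840859048216/115 ≈ -8.6818e+11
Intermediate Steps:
q(I) = 4 + 1713/I
-(q(380 - 35) - (1448602 - 1002045)*(-1144486 - 799681)) = -((4 + 1713/(380 - 35)) - (1448602 - 1002045)*(-1144486 - 799681)) = -((4 + 1713/345) - 446557*(-1944167)) = -((4 + 1713*(1/345)) - 1*(-868181383019)) = -((4 + 571/115) + 868181383019) = -(1031/115 + 868181383019) = -1*99840859048216/115 = -99840859048216/115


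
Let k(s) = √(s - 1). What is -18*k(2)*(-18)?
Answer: 324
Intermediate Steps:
k(s) = √(-1 + s)
-18*k(2)*(-18) = -18*√(-1 + 2)*(-18) = -18*√1*(-18) = -18*1*(-18) = -18*(-18) = 324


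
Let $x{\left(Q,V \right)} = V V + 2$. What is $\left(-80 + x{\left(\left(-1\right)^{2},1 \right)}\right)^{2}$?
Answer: $5929$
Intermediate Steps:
$x{\left(Q,V \right)} = 2 + V^{2}$ ($x{\left(Q,V \right)} = V^{2} + 2 = 2 + V^{2}$)
$\left(-80 + x{\left(\left(-1\right)^{2},1 \right)}\right)^{2} = \left(-80 + \left(2 + 1^{2}\right)\right)^{2} = \left(-80 + \left(2 + 1\right)\right)^{2} = \left(-80 + 3\right)^{2} = \left(-77\right)^{2} = 5929$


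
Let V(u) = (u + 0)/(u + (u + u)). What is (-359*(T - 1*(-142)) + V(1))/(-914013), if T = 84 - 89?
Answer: 147548/2742039 ≈ 0.053810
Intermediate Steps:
V(u) = ⅓ (V(u) = u/(u + 2*u) = u/((3*u)) = u*(1/(3*u)) = ⅓)
T = -5
(-359*(T - 1*(-142)) + V(1))/(-914013) = (-359*(-5 - 1*(-142)) + ⅓)/(-914013) = (-359*(-5 + 142) + ⅓)*(-1/914013) = (-359*137 + ⅓)*(-1/914013) = (-49183 + ⅓)*(-1/914013) = -147548/3*(-1/914013) = 147548/2742039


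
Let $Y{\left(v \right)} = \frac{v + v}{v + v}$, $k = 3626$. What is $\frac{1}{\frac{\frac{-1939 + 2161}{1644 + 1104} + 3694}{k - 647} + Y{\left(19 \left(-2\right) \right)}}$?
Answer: $\frac{454794}{1018757} \approx 0.44642$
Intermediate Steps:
$Y{\left(v \right)} = 1$ ($Y{\left(v \right)} = \frac{2 v}{2 v} = 2 v \frac{1}{2 v} = 1$)
$\frac{1}{\frac{\frac{-1939 + 2161}{1644 + 1104} + 3694}{k - 647} + Y{\left(19 \left(-2\right) \right)}} = \frac{1}{\frac{\frac{-1939 + 2161}{1644 + 1104} + 3694}{3626 - 647} + 1} = \frac{1}{\frac{\frac{222}{2748} + 3694}{2979} + 1} = \frac{1}{\left(222 \cdot \frac{1}{2748} + 3694\right) \frac{1}{2979} + 1} = \frac{1}{\left(\frac{37}{458} + 3694\right) \frac{1}{2979} + 1} = \frac{1}{\frac{1691889}{458} \cdot \frac{1}{2979} + 1} = \frac{1}{\frac{563963}{454794} + 1} = \frac{1}{\frac{1018757}{454794}} = \frac{454794}{1018757}$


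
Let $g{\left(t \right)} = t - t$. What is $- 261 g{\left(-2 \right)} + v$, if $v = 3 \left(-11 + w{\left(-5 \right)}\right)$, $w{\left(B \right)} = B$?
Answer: $-48$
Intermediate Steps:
$g{\left(t \right)} = 0$
$v = -48$ ($v = 3 \left(-11 - 5\right) = 3 \left(-16\right) = -48$)
$- 261 g{\left(-2 \right)} + v = \left(-261\right) 0 - 48 = 0 - 48 = -48$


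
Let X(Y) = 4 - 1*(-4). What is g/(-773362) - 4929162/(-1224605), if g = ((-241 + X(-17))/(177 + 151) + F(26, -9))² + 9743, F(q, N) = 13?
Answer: 408809549476496931/101888822780723840 ≈ 4.0123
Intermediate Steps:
X(Y) = 8 (X(Y) = 4 + 4 = 8)
g = 1064439873/107584 (g = ((-241 + 8)/(177 + 151) + 13)² + 9743 = (-233/328 + 13)² + 9743 = (4031/328)² + 9743 = 16248961/107584 + 9743 = 1064439873/107584 ≈ 9894.0)
g/(-773362) - 4929162/(-1224605) = (1064439873/107584)/(-773362) - 4929162/(-1224605) = (1064439873/107584)*(-1/773362) - 4929162*(-1/1224605) = -1064439873/83201377408 + 4929162/1224605 = 408809549476496931/101888822780723840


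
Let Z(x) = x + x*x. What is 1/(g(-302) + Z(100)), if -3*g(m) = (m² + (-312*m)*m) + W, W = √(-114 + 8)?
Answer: 42592116/403130743412821 + 3*I*√106/806261486825642 ≈ 1.0565e-7 + 3.8309e-14*I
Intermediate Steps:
Z(x) = x + x²
W = I*√106 (W = √(-106) = I*√106 ≈ 10.296*I)
g(m) = 311*m²/3 - I*√106/3 (g(m) = -((m² + (-312*m)*m) + I*√106)/3 = -((m² - 312*m²) + I*√106)/3 = -(-311*m² + I*√106)/3 = 311*m²/3 - I*√106/3)
1/(g(-302) + Z(100)) = 1/(((311/3)*(-302)² - I*√106/3) + 100*(1 + 100)) = 1/(((311/3)*91204 - I*√106/3) + 100*101) = 1/((28364444/3 - I*√106/3) + 10100) = 1/(28394744/3 - I*√106/3)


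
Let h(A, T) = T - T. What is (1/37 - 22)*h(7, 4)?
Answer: 0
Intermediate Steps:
h(A, T) = 0
(1/37 - 22)*h(7, 4) = (1/37 - 22)*0 = -813/37*0 = 0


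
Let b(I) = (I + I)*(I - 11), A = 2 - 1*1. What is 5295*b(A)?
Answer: -105900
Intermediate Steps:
A = 1 (A = 2 - 1 = 1)
b(I) = 2*I*(-11 + I) (b(I) = (2*I)*(-11 + I) = 2*I*(-11 + I))
5295*b(A) = 5295*(2*1*(-11 + 1)) = 5295*(2*1*(-10)) = 5295*(-20) = -105900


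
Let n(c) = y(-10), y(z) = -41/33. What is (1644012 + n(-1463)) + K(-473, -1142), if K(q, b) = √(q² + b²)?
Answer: 54252355/33 + √1527893 ≈ 1.6452e+6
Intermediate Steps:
y(z) = -41/33 (y(z) = -41*1/33 = -41/33)
n(c) = -41/33
K(q, b) = √(b² + q²)
(1644012 + n(-1463)) + K(-473, -1142) = (1644012 - 41/33) + √((-1142)² + (-473)²) = 54252355/33 + √(1304164 + 223729) = 54252355/33 + √1527893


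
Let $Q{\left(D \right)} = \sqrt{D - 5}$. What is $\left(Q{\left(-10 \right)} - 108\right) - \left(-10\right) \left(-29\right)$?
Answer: $-398 + i \sqrt{15} \approx -398.0 + 3.873 i$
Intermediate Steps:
$Q{\left(D \right)} = \sqrt{-5 + D}$
$\left(Q{\left(-10 \right)} - 108\right) - \left(-10\right) \left(-29\right) = \left(\sqrt{-5 - 10} - 108\right) - \left(-10\right) \left(-29\right) = \left(\sqrt{-15} - 108\right) - 290 = \left(i \sqrt{15} - 108\right) - 290 = \left(-108 + i \sqrt{15}\right) - 290 = -398 + i \sqrt{15}$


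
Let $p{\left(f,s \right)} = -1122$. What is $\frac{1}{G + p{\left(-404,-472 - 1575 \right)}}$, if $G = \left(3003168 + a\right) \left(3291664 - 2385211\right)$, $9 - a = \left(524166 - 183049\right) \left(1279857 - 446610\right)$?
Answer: $- \frac{1}{257642689598449188} \approx -3.8813 \cdot 10^{-18}$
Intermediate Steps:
$a = -284234716890$ ($a = 9 - \left(524166 - 183049\right) \left(1279857 - 446610\right) = 9 - 341117 \cdot 833247 = 9 - 284234716899 = -284234716890$)
$G = -257642689598448066$ ($G = \left(3003168 - 284234716890\right) \left(3291664 - 2385211\right) = \left(-284231713722\right) 906453 = -257642689598448066$)
$\frac{1}{G + p{\left(-404,-472 - 1575 \right)}} = \frac{1}{-257642689598448066 - 1122} = \frac{1}{-257642689598449188} = - \frac{1}{257642689598449188}$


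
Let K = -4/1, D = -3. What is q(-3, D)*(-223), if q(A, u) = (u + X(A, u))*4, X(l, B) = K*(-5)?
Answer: -15164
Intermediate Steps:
K = -4 (K = -4*1 = -4)
X(l, B) = 20 (X(l, B) = -4*(-5) = 20)
q(A, u) = 80 + 4*u (q(A, u) = (u + 20)*4 = (20 + u)*4 = 80 + 4*u)
q(-3, D)*(-223) = (80 + 4*(-3))*(-223) = (80 - 12)*(-223) = 68*(-223) = -15164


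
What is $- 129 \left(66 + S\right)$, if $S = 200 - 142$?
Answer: $-15996$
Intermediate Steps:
$S = 58$
$- 129 \left(66 + S\right) = - 129 \left(66 + 58\right) = \left(-129\right) 124 = -15996$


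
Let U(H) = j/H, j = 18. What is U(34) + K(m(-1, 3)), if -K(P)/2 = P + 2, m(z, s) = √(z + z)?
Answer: -59/17 - 2*I*√2 ≈ -3.4706 - 2.8284*I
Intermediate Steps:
m(z, s) = √2*√z (m(z, s) = √(2*z) = √2*√z)
U(H) = 18/H
K(P) = -4 - 2*P (K(P) = -2*(P + 2) = -2*(2 + P) = -4 - 2*P)
U(34) + K(m(-1, 3)) = 18/34 + (-4 - 2*√2*√(-1)) = 18*(1/34) + (-4 - 2*√2*I) = 9/17 + (-4 - 2*I*√2) = -59/17 - 2*I*√2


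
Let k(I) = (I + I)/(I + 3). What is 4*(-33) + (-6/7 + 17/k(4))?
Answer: -6607/56 ≈ -117.98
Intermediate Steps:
k(I) = 2*I/(3 + I) (k(I) = (2*I)/(3 + I) = 2*I/(3 + I))
4*(-33) + (-6/7 + 17/k(4)) = 4*(-33) + (-6/7 + 17/((2*4/(3 + 4)))) = -132 + (-6*⅐ + 17/((2*4/7))) = -132 + (-6/7 + 17/((2*4*(⅐)))) = -132 + (-6/7 + 17/(8/7)) = -132 + (-6/7 + 17*(7/8)) = -132 + (-6/7 + 119/8) = -132 + 785/56 = -6607/56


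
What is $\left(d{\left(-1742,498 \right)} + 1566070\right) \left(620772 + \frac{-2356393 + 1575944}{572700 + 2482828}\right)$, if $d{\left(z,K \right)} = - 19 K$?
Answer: $\frac{369068925167966192}{381941} \approx 9.663 \cdot 10^{11}$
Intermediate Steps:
$\left(d{\left(-1742,498 \right)} + 1566070\right) \left(620772 + \frac{-2356393 + 1575944}{572700 + 2482828}\right) = \left(\left(-19\right) 498 + 1566070\right) \left(620772 + \frac{-2356393 + 1575944}{572700 + 2482828}\right) = \left(-9462 + 1566070\right) \left(620772 - \frac{780449}{3055528}\right) = 1556608 \left(620772 - \frac{780449}{3055528}\right) = 1556608 \cdot \frac{1896785447167}{3055528} = \frac{369068925167966192}{381941}$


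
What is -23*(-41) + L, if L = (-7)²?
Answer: 992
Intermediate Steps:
L = 49
-23*(-41) + L = -23*(-41) + 49 = 943 + 49 = 992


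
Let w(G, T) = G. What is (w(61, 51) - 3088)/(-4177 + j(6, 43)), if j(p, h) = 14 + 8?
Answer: 1009/1385 ≈ 0.72852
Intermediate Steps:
j(p, h) = 22
(w(61, 51) - 3088)/(-4177 + j(6, 43)) = (61 - 3088)/(-4177 + 22) = -3027/(-4155) = -3027*(-1/4155) = 1009/1385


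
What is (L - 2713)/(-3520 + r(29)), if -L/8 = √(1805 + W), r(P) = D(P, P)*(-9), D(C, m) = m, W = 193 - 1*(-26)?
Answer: 2713/3781 + 16*√506/3781 ≈ 0.81272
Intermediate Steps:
W = 219 (W = 193 + 26 = 219)
r(P) = -9*P (r(P) = P*(-9) = -9*P)
L = -16*√506 (L = -8*√(1805 + 219) = -16*√506 ≈ -359.91)
(L - 2713)/(-3520 + r(29)) = (-16*√506 - 2713)/(-3520 - 9*29) = (-2713 - 16*√506)/(-3520 - 261) = (-2713 - 16*√506)/(-3781) = (-2713 - 16*√506)*(-1/3781) = 2713/3781 + 16*√506/3781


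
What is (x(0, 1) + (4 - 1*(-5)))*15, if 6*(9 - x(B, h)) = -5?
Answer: 565/2 ≈ 282.50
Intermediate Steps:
x(B, h) = 59/6 (x(B, h) = 9 - ⅙*(-5) = 9 + ⅚ = 59/6)
(x(0, 1) + (4 - 1*(-5)))*15 = (59/6 + (4 - 1*(-5)))*15 = (59/6 + (4 + 5))*15 = (59/6 + 9)*15 = (113/6)*15 = 565/2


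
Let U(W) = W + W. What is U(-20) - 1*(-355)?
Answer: 315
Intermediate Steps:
U(W) = 2*W
U(-20) - 1*(-355) = 2*(-20) - 1*(-355) = -40 + 355 = 315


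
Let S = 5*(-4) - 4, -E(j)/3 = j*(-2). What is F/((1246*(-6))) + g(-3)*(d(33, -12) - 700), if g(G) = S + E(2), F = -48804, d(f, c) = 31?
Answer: 715073/89 ≈ 8034.5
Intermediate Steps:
E(j) = 6*j (E(j) = -3*j*(-2) = -(-6)*j = 6*j)
S = -24 (S = -20 - 4 = -24)
g(G) = -12 (g(G) = -24 + 6*2 = -24 + 12 = -12)
F/((1246*(-6))) + g(-3)*(d(33, -12) - 700) = -48804/(1246*(-6)) - 12*(31 - 700) = -48804/(-7476) - 12*(-669) = -48804*(-1/7476) + 8028 = 581/89 + 8028 = 715073/89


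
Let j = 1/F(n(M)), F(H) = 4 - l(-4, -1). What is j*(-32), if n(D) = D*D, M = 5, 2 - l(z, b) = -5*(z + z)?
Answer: -16/21 ≈ -0.76190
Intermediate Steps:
l(z, b) = 2 + 10*z (l(z, b) = 2 - (-5)*(z + z) = 2 - (-5)*2*z = 2 - (-10)*z = 2 + 10*z)
n(D) = D²
F(H) = 42 (F(H) = 4 - (2 + 10*(-4)) = 4 - (2 - 40) = 4 - 1*(-38) = 4 + 38 = 42)
j = 1/42 ≈ 0.023810
j*(-32) = (1/42)*(-32) = -16/21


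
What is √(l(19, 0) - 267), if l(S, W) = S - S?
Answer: I*√267 ≈ 16.34*I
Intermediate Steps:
l(S, W) = 0
√(l(19, 0) - 267) = √(0 - 267) = √(-267) = I*√267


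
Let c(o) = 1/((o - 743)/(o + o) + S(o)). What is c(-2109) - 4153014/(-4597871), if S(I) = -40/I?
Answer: 15785228463/6740478886 ≈ 2.3419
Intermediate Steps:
c(o) = 1/(-40/o + (-743 + o)/(2*o)) (c(o) = 1/((o - 743)/(o + o) - 40/o) = 1/((-743 + o)/((2*o)) - 40/o) = 1/((-743 + o)*(1/(2*o)) - 40/o) = 1/((-743 + o)/(2*o) - 40/o) = 1/(-40/o + (-743 + o)/(2*o)))
c(-2109) - 4153014/(-4597871) = 2*(-2109)/(-823 - 2109) - 4153014/(-4597871) = 2*(-2109)/(-2932) - 4153014*(-1/4597871) = 2*(-2109)*(-1/2932) + 4153014/4597871 = 2109/1466 + 4153014/4597871 = 15785228463/6740478886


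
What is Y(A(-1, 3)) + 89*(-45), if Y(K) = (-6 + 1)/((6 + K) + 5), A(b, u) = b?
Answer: -8011/2 ≈ -4005.5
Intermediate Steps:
Y(K) = -5/(11 + K)
Y(A(-1, 3)) + 89*(-45) = -5/(11 - 1) + 89*(-45) = -5/10 - 4005 = -5*⅒ - 4005 = -½ - 4005 = -8011/2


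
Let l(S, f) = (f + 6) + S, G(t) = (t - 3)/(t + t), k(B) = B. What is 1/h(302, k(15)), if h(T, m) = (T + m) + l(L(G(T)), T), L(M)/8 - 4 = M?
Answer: 151/99805 ≈ 0.0015130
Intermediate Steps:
G(t) = (-3 + t)/(2*t) (G(t) = (-3 + t)/((2*t)) = (-3 + t)*(1/(2*t)) = (-3 + t)/(2*t))
L(M) = 32 + 8*M
l(S, f) = 6 + S + f (l(S, f) = (6 + f) + S = 6 + S + f)
h(T, m) = 38 + m + 2*T + 4*(-3 + T)/T (h(T, m) = (T + m) + (6 + (32 + 8*((-3 + T)/(2*T))) + T) = (T + m) + (6 + (32 + 4*(-3 + T)/T) + T) = (T + m) + (38 + T + 4*(-3 + T)/T) = 38 + m + 2*T + 4*(-3 + T)/T)
1/h(302, k(15)) = 1/(42 + 15 - 12/302 + 2*302) = 1/(42 + 15 - 12*1/302 + 604) = 1/(42 + 15 - 6/151 + 604) = 1/(99805/151) = 151/99805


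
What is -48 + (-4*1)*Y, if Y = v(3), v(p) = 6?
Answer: -72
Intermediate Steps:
Y = 6
-48 + (-4*1)*Y = -48 - 4*1*6 = -48 - 4*6 = -48 - 24 = -72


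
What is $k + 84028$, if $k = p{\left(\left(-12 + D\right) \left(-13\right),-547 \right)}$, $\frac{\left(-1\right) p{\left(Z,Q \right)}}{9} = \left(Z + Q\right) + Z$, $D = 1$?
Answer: $86377$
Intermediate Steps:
$p{\left(Z,Q \right)} = - 18 Z - 9 Q$ ($p{\left(Z,Q \right)} = - 9 \left(\left(Z + Q\right) + Z\right) = - 9 \left(\left(Q + Z\right) + Z\right) = - 9 \left(Q + 2 Z\right) = - 18 Z - 9 Q$)
$k = 2349$ ($k = - 18 \left(-12 + 1\right) \left(-13\right) - -4923 = - 18 \left(\left(-11\right) \left(-13\right)\right) + 4923 = \left(-18\right) 143 + 4923 = -2574 + 4923 = 2349$)
$k + 84028 = 2349 + 84028 = 86377$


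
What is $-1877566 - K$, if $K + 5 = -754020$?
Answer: $-1123541$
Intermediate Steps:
$K = -754025$ ($K = -5 - 754020 = -754025$)
$-1877566 - K = -1877566 - -754025 = -1877566 + 754025 = -1123541$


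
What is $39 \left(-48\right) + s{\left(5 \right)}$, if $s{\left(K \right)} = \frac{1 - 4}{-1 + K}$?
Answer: $- \frac{7491}{4} \approx -1872.8$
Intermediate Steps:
$s{\left(K \right)} = - \frac{3}{-1 + K}$
$39 \left(-48\right) + s{\left(5 \right)} = 39 \left(-48\right) - \frac{3}{-1 + 5} = -1872 - \frac{3}{4} = - \frac{7491}{4}$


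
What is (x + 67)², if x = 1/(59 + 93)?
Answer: 103734225/23104 ≈ 4489.9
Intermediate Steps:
x = 1/152 ≈ 0.0065789
(x + 67)² = (1/152 + 67)² = (10185/152)² = 103734225/23104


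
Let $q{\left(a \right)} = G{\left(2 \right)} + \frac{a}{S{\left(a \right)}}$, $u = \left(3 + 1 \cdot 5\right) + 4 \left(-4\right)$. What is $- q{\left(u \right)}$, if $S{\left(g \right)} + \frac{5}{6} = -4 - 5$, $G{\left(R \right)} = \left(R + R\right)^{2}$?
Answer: $- \frac{992}{59} \approx -16.814$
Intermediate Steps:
$G{\left(R \right)} = 4 R^{2}$ ($G{\left(R \right)} = \left(2 R\right)^{2} = 4 R^{2}$)
$S{\left(g \right)} = - \frac{59}{6}$ ($S{\left(g \right)} = - \frac{5}{6} - 9 = - \frac{59}{6}$)
$u = -8$ ($u = \left(3 + 5\right) - 16 = 8 - 16 = -8$)
$q{\left(a \right)} = 16 - \frac{6 a}{59}$ ($q{\left(a \right)} = 4 \cdot 2^{2} + \frac{a}{- \frac{59}{6}} = 4 \cdot 4 + a \left(- \frac{6}{59}\right) = 16 - \frac{6 a}{59}$)
$- q{\left(u \right)} = - (16 - - \frac{48}{59}) = - (16 + \frac{48}{59}) = \left(-1\right) \frac{992}{59} = - \frac{992}{59}$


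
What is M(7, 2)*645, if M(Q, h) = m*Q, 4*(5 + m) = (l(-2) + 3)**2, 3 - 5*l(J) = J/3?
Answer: -102641/15 ≈ -6842.7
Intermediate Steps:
l(J) = 3/5 - J/15 (l(J) = 3/5 - J/(5*3) = 3/5 - J/15)
m = -341/225 (m = -5 + ((3/5 - 1/15*(-2)) + 3)**2/4 = -5 + ((3/5 + 2/15) + 3)**2/4 = -5 + (11/15 + 3)**2/4 = -5 + (56/15)**2/4 = -5 + (1/4)*(3136/225) = -5 + 784/225 = -341/225 ≈ -1.5156)
M(Q, h) = -341*Q/225
M(7, 2)*645 = -341/225*7*645 = -2387/225*645 = -102641/15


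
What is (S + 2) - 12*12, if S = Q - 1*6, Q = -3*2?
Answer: -154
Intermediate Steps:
Q = -6
S = -12 (S = -6 - 1*6 = -6 - 6 = -12)
(S + 2) - 12*12 = (-12 + 2) - 12*12 = -10 - 144 = -154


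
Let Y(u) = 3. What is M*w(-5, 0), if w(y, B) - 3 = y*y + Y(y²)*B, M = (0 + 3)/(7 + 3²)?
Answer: 21/4 ≈ 5.2500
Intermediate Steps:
M = 3/16 (M = 3/(7 + 9) = 3/16 ≈ 0.18750)
w(y, B) = 3 + y² + 3*B (w(y, B) = 3 + (y*y + 3*B) = 3 + (y² + 3*B) = 3 + y² + 3*B)
M*w(-5, 0) = 3*(3 + (-5)² + 3*0)/16 = 3*(3 + 25 + 0)/16 = (3/16)*28 = 21/4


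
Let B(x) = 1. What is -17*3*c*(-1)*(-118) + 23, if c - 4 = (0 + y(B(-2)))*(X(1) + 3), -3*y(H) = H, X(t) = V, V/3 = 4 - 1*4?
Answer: -18031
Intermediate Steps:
V = 0 (V = 3*(4 - 1*4) = 3*(4 - 4) = 3*0 = 0)
X(t) = 0
y(H) = -H/3
c = 3 (c = 4 + (0 - ⅓*1)*(0 + 3) = 4 + (0 - ⅓)*3 = 4 - ⅓*3 = 4 - 1 = 3)
-17*3*c*(-1)*(-118) + 23 = -17*3*3*(-1)*(-118) + 23 = -153*(-1)*(-118) + 23 = -17*(-9)*(-118) + 23 = 153*(-118) + 23 = -18054 + 23 = -18031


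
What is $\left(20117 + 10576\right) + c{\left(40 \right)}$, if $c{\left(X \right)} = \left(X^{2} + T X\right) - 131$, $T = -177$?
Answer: $25082$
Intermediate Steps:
$c{\left(X \right)} = -131 + X^{2} - 177 X$ ($c{\left(X \right)} = \left(X^{2} - 177 X\right) - 131 = -131 + X^{2} - 177 X$)
$\left(20117 + 10576\right) + c{\left(40 \right)} = \left(20117 + 10576\right) - \left(7211 - 1600\right) = 30693 - 5611 = 25082$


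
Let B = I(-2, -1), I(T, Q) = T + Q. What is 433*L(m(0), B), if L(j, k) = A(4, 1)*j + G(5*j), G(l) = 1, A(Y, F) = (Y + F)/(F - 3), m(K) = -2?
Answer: 2598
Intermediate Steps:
I(T, Q) = Q + T
B = -3 (B = -1 - 2 = -3)
A(Y, F) = (F + Y)/(-3 + F)
L(j, k) = 1 - 5*j/2 (L(j, k) = ((1 + 4)/(-3 + 1))*j + 1 = (5/(-2))*j + 1 = (-½*5)*j + 1 = -5*j/2 + 1 = 1 - 5*j/2)
433*L(m(0), B) = 433*(1 - 5/2*(-2)) = 433*(1 + 5) = 433*6 = 2598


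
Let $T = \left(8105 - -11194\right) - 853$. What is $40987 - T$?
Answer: $22541$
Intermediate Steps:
$T = 18446$ ($T = \left(8105 + 11194\right) - 853 = 19299 - 853 = 18446$)
$40987 - T = 40987 - 18446 = 22541$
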